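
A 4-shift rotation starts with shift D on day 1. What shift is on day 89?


Shift D

Shifts: A, B, C, D
Start: D (index 3)
Day 89: (3 + 89 - 1) mod 4
= 91 mod 4
= 3
Index 3 → shift D


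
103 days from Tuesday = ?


Start: Tuesday (index 1)
(1 + 103) mod 7
= 104 mod 7
= 6
Index 6 → Sunday

Sunday


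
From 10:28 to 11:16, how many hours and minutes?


0h 48m

End time in minutes: 11×60 + 16 = 676
Start time in minutes: 10×60 + 28 = 628
Difference = 676 - 628 = 48 minutes
= 0 hours 48 minutes


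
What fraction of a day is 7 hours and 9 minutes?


Total minutes: 7×60 + 9 = 429
Day = 24×60 = 1440 minutes
Fraction = 429/1440 ≈ 0.2979
As a percentage: 429/1440 × 100 ≈ 29.79%

0.2979 (29.79%)


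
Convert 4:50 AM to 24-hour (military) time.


Input: 4:50 AM
AM hour stays: 4

04:50


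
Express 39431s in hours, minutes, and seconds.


10h 57m 11s

Hours: 39431 ÷ 3600 = 10 remainder 3431
Minutes: 3431 ÷ 60 = 57 remainder 11
Seconds: 11


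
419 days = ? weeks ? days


Weeks: 419 ÷ 7 = 59 remainder 6

59 weeks 6 days


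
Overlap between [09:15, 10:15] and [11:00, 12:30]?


Meeting A: 555-615 (in minutes from midnight)
Meeting B: 660-750
Overlap start = max(555, 660) = 660
Overlap end = min(615, 750) = 615
Overlap = max(0, 615 - 660) = 0 min

0 minutes


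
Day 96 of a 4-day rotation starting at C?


Shifts: A, B, C, D
Start: C (index 2)
Day 96: (2 + 96 - 1) mod 4
= 97 mod 4
= 1
Index 1 → shift B

Shift B


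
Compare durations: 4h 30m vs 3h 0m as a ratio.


3:2 (1.50)

Duration 1: 270 minutes
Duration 2: 180 minutes
Ratio = 270:180
GCD = 90
Simplified = 3:2
As a decimal: 3/2 = 1.50


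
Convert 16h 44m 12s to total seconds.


Hours: 16 × 3600 = 57600
Minutes: 44 × 60 = 2640
Seconds: 12
Total = 57600 + 2640 + 12 = 60252

60252 seconds


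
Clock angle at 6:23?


53.5°

Hour hand = 6×30 + 23×0.5 = 191.5°
Minute hand = 23×6 = 138°
Difference = |191.5 - 138| = 53.5°


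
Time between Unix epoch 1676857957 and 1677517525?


659568 seconds (183.2 hours / 7.63 days)

Difference = 1677517525 - 1676857957 = 659568 seconds
In hours: 659568 / 3600 ≈ 183.2
In days: 659568 / 86400 ≈ 7.63


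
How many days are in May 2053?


31 days

Month: May (month 5)
May has 31 days


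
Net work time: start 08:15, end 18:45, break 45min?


9h 45m (585 minutes)

Total time = (18×60+45) - (8×60+15)
= 1125 - 495 = 630 min
Minus break: 630 - 45 = 585 min
= 9h 45m


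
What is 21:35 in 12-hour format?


Hour: 21
21 - 12 = 9 → PM

9:35 PM


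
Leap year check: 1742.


Rules: divisible by 4 AND (not by 100 OR by 400)
1742 ÷ 4 = 435 remainder 2 → not divisible by 4
Not divisible by 4 → not a leap year

No


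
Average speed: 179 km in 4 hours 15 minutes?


42.1 km/h

Distance: 179 km
Time: 4h 15m = 255 min = 255/60 = 17/4 hours
Speed = 179 ÷ (17/4) = 179 × 4 / 17 = 716/17 ≈ 42.1 km/h


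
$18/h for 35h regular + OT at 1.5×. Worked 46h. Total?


Regular: 35h × $18 = $630.00
Overtime: 46 - 35 = 11h
OT pay: 11h × $18 × 1.5 = $297.00
Total = $630.00 + $297.00 = $927.00

$927.00


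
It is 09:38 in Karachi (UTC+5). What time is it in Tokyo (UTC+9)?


13:38

Time difference = UTC+9 - UTC+5 = +4 hours
New hour = (9 + 4) mod 24
= 13 mod 24 = 13
Minutes unchanged → 13:38


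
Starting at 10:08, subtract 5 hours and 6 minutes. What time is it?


Start: 608 minutes from midnight
Subtract: 306 minutes
Remaining: 608 - 306 = 302
Hours: 5, Minutes: 2

05:02


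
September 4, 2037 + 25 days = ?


Start: September 4, 2037
Add 25 days
September 4 + 25 = September 29, 2037

September 29, 2037


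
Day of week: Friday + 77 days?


Start: Friday (index 4)
(4 + 77) mod 7
= 81 mod 7
= 4
Index 4 → Friday

Friday


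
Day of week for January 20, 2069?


Zeller's congruence:
q=20, m=13, k=68, j=20
h = (20 + ⌊13×14/5⌋ + 68 + ⌊68/4⌋ + ⌊20/4⌋ - 2×20) mod 7
= (20 + 36 + 68 + 17 + 5 - 40) mod 7
= 106 mod 7 = 1
h=1 → Sunday

Sunday


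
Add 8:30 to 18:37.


03:07 (next day)

Start: 1117 minutes from midnight
Add: 510 minutes
Total: 1627 minutes
Hours: 1627 ÷ 60 = 27 remainder 7
27 ≥ 24 → 27 - 24 = 3 (next day)


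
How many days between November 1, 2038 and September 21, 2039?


From November 1, 2038 to September 21, 2039
Rest of November 2038: 30 - 1 = 29
Full months: December 31, January 31, February 2039 28, March 31, April 30, May 31, June 30, July 31, August 31
Days into September 2039: 21
Total = 29 + 31 + 31 + 28 + 31 + 30 + 31 + 30 + 31 + 31 + 21 = 324 days

324 days


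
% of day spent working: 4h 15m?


17.7%

Time: 255 minutes
Day: 1440 minutes
Percentage = (255/1440) × 100 ≈ 17.7%


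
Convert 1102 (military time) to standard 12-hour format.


11:02 AM

Hour: 11
11 < 12 → AM


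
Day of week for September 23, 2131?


Sunday

Zeller's congruence:
q=23, m=9, k=31, j=21
h = (23 + ⌊13×10/5⌋ + 31 + ⌊31/4⌋ + ⌊21/4⌋ - 2×21) mod 7
= (23 + 26 + 31 + 7 + 5 - 42) mod 7
= 50 mod 7 = 1
h=1 → Sunday


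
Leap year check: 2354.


No

Rules: divisible by 4 AND (not by 100 OR by 400)
2354 ÷ 4 = 588 remainder 2 → not divisible by 4
Not divisible by 4 → not a leap year


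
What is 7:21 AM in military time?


07:21

Input: 7:21 AM
AM hour stays: 7


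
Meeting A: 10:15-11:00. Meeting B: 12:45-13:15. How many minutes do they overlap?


Meeting A: 615-660 (in minutes from midnight)
Meeting B: 765-795
Overlap start = max(615, 765) = 765
Overlap end = min(660, 795) = 660
Overlap = max(0, 660 - 765) = 0 min

0 minutes


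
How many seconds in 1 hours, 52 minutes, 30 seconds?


Hours: 1 × 3600 = 3600
Minutes: 52 × 60 = 3120
Seconds: 30
Total = 3600 + 3120 + 30 = 6750

6750 seconds


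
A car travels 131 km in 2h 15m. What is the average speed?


Distance: 131 km
Time: 2h 15m = 135 min = 135/60 = 9/4 hours
Speed = 131 ÷ (9/4) = 131 × 4 / 9 = 524/9 ≈ 58.2 km/h

58.2 km/h


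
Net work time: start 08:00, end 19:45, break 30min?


11h 15m (675 minutes)

Total time = (19×60+45) - (8×60+0)
= 1185 - 480 = 705 min
Minus break: 705 - 30 = 675 min
= 11h 15m


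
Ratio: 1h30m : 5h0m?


Duration 1: 90 minutes
Duration 2: 300 minutes
Ratio = 90:300
GCD = 30
Simplified = 3:10
As a decimal: 3/10 = 0.30

3:10 (0.30)


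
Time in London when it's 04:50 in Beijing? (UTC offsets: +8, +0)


20:50 (previous day)

Time difference = UTC+0 - UTC+8 = -8 hours
New hour = (4 -8) mod 24
= -4 mod 24 = 20
Minutes unchanged → 20:50; -4 < 0 → previous day


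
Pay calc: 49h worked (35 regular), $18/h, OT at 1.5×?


$1008.00

Regular: 35h × $18 = $630.00
Overtime: 49 - 35 = 14h
OT pay: 14h × $18 × 1.5 = $378.00
Total = $630.00 + $378.00 = $1008.00


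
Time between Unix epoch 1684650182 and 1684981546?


Difference = 1684981546 - 1684650182 = 331364 seconds
In hours: 331364 / 3600 ≈ 92.0
In days: 331364 / 86400 ≈ 3.84

331364 seconds (92.0 hours / 3.84 days)


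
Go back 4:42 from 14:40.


Start: 880 minutes from midnight
Subtract: 282 minutes
Remaining: 880 - 282 = 598
Hours: 9, Minutes: 58

09:58


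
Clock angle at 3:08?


46.0°

Hour hand = 3×30 + 8×0.5 = 94.0°
Minute hand = 8×6 = 48°
Difference = |94.0 - 48| = 46.0°


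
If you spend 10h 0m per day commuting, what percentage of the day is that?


41.7%

Time: 600 minutes
Day: 1440 minutes
Percentage = (600/1440) × 100 ≈ 41.7%


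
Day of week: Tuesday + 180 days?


Start: Tuesday (index 1)
(1 + 180) mod 7
= 181 mod 7
= 6
Index 6 → Sunday

Sunday


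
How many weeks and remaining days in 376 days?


Weeks: 376 ÷ 7 = 53 remainder 5

53 weeks 5 days


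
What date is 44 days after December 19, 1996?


Start: December 19, 1996
Add 44 days
December 19 → January 1: 31 - 19 + 1 = 13 days (44 - 13 = 31 left)
January 1 → February 1: 31 - 1 + 1 = 31 days (31 - 31 = 0 left)
Land exactly on February 1, 1997

February 1, 1997


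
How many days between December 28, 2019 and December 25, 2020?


From December 28, 2019 to December 25, 2020
Rest of December 2019: 31 - 28 = 3
Full months: January 31, February 2020 29, March 31, April 30, May 31, June 30, July 31, August 31, September 30, October 31, November 30
Days into December 2020: 25
Total = 3 + 31 + 29 + 31 + 30 + 31 + 30 + 31 + 31 + 30 + 31 + 30 + 25 = 363 days

363 days


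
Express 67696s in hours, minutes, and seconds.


Hours: 67696 ÷ 3600 = 18 remainder 2896
Minutes: 2896 ÷ 60 = 48 remainder 16
Seconds: 16

18h 48m 16s


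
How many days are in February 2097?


Month: February (month 2)
February: 28 or 29 (leap year)
2097 leap year? No

28 days


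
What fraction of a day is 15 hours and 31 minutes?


Total minutes: 15×60 + 31 = 931
Day = 24×60 = 1440 minutes
Fraction = 931/1440 ≈ 0.6465
As a percentage: 931/1440 × 100 ≈ 64.65%

0.6465 (64.65%)


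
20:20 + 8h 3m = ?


04:23 (next day)

Start: 1220 minutes from midnight
Add: 483 minutes
Total: 1703 minutes
Hours: 1703 ÷ 60 = 28 remainder 23
28 ≥ 24 → 28 - 24 = 4 (next day)


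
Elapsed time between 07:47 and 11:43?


End time in minutes: 11×60 + 43 = 703
Start time in minutes: 7×60 + 47 = 467
Difference = 703 - 467 = 236 minutes
= 3 hours 56 minutes

3h 56m


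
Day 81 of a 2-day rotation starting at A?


Shift A

Shifts: A, B
Start: A (index 0)
Day 81: (0 + 81 - 1) mod 2
= 80 mod 2
= 0
Index 0 → shift A


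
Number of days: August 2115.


Month: August (month 8)
August has 31 days

31 days


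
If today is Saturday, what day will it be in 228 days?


Start: Saturday (index 5)
(5 + 228) mod 7
= 233 mod 7
= 2
Index 2 → Wednesday

Wednesday


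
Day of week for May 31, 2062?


Wednesday

Zeller's congruence:
q=31, m=5, k=62, j=20
h = (31 + ⌊13×6/5⌋ + 62 + ⌊62/4⌋ + ⌊20/4⌋ - 2×20) mod 7
= (31 + 15 + 62 + 15 + 5 - 40) mod 7
= 88 mod 7 = 4
h=4 → Wednesday


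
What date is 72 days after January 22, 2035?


April 4, 2035

Start: January 22, 2035
Add 72 days
January 22 → February 1: 31 - 22 + 1 = 10 days (72 - 10 = 62 left)
February 1 → March 1: 28 - 1 + 1 = 28 days (62 - 28 = 34 left)
March 1 → April 1: 31 - 1 + 1 = 31 days (34 - 31 = 3 left)
April 1 + 3 = April 4, 2035


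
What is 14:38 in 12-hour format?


2:38 PM

Hour: 14
14 - 12 = 2 → PM


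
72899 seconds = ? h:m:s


Hours: 72899 ÷ 3600 = 20 remainder 899
Minutes: 899 ÷ 60 = 14 remainder 59
Seconds: 59

20h 14m 59s


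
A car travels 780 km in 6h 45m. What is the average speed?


115.6 km/h

Distance: 780 km
Time: 6h 45m = 405 min = 405/60 = 27/4 hours
Speed = 780 ÷ (27/4) = 780 × 4 / 27 = 3120/27 ≈ 115.6 km/h


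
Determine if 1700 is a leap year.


No

Rules: divisible by 4 AND (not by 100 OR by 400)
1700 ÷ 4 = 425 exactly → divisible by 4
1700 ÷ 100 = 17 exactly → divisible by 100
1700 ÷ 400 = 4 remainder 100 → not divisible by 400
Divisible by 100 but not by 400 → not a leap year


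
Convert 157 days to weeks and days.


22 weeks 3 days

Weeks: 157 ÷ 7 = 22 remainder 3


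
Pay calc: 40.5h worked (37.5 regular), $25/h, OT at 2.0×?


Regular: 37.5h × $25 = $937.50
Overtime: 40.5 - 37.5 = 3.0h
OT pay: 3.0h × $25 × 2.0 = $150.00
Total = $937.50 + $150.00 = $1087.50

$1087.50


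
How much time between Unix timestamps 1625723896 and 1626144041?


420145 seconds (116.7 hours / 4.86 days)

Difference = 1626144041 - 1625723896 = 420145 seconds
In hours: 420145 / 3600 ≈ 116.7
In days: 420145 / 86400 ≈ 4.86


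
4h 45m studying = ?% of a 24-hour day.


19.8%

Time: 285 minutes
Day: 1440 minutes
Percentage = (285/1440) × 100 ≈ 19.8%


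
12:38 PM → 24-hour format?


Input: 12:38 PM
12 PM → 12 (noon)

12:38


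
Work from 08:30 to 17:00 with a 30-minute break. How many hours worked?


Total time = (17×60+0) - (8×60+30)
= 1020 - 510 = 510 min
Minus break: 510 - 30 = 480 min
= 8h 0m

8h 0m (480 minutes)


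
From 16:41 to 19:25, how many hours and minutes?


2h 44m

End time in minutes: 19×60 + 25 = 1165
Start time in minutes: 16×60 + 41 = 1001
Difference = 1165 - 1001 = 164 minutes
= 2 hours 44 minutes


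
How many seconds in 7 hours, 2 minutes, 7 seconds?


25327 seconds

Hours: 7 × 3600 = 25200
Minutes: 2 × 60 = 120
Seconds: 7
Total = 25200 + 120 + 7 = 25327


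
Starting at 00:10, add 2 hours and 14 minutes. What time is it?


Start: 10 minutes from midnight
Add: 134 minutes
Total: 144 minutes
Hours: 144 ÷ 60 = 2 remainder 24

02:24


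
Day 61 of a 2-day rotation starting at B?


Shift B

Shifts: A, B
Start: B (index 1)
Day 61: (1 + 61 - 1) mod 2
= 61 mod 2
= 1
Index 1 → shift B


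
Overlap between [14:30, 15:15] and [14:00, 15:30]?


Meeting A: 870-915 (in minutes from midnight)
Meeting B: 840-930
Overlap start = max(870, 840) = 870
Overlap end = min(915, 930) = 915
Overlap = max(0, 915 - 870) = 45 min

45 minutes


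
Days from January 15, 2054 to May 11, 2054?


116 days

From January 15, 2054 to May 11, 2054
Rest of January 2054: 31 - 15 = 16
Full months: February 2054 28, March 31, April 30
Days into May 2054: 11
Total = 16 + 28 + 31 + 30 + 11 = 116 days


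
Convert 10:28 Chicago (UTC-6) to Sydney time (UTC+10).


02:28 (next day)

Time difference = UTC+10 - UTC-6 = +16 hours
New hour = (10 + 16) mod 24
= 26 mod 24 = 2
Minutes unchanged → 02:28; 26 ≥ 24 → next day


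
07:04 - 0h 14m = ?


Start: 424 minutes from midnight
Subtract: 14 minutes
Remaining: 424 - 14 = 410
Hours: 6, Minutes: 50

06:50


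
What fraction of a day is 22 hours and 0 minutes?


Total minutes: 22×60 + 0 = 1320
Day = 24×60 = 1440 minutes
Fraction = 1320/1440 ≈ 0.9167
As a percentage: 1320/1440 × 100 ≈ 91.67%

0.9167 (91.67%)


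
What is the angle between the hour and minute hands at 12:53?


68.5°

Hour hand (12 ≡ 0 on the dial): 0×30 + 53×0.5 = 26.5°
Minute hand = 53×6 = 318°
Difference = |26.5 - 318| = 291.5°
Since > 180°: 360 - 291.5 = 68.5°


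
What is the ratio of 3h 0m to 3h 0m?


Duration 1: 180 minutes
Duration 2: 180 minutes
Ratio = 180:180
GCD = 180
Simplified = 1:1
As a decimal: 1/1 = 1.00

1:1 (1.00)


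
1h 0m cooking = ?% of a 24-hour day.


4.2%

Time: 60 minutes
Day: 1440 minutes
Percentage = (60/1440) × 100 ≈ 4.2%


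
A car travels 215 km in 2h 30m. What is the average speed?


Distance: 215 km
Time: 2h 30m = 150 min = 150/60 = 5/2 hours
Speed = 215 ÷ (5/2) = 215 × 2 / 5 = 430/5 = 86.0 km/h

86.0 km/h


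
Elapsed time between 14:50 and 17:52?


3h 2m

End time in minutes: 17×60 + 52 = 1072
Start time in minutes: 14×60 + 50 = 890
Difference = 1072 - 890 = 182 minutes
= 3 hours 2 minutes


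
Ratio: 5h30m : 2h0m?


11:4 (2.75)

Duration 1: 330 minutes
Duration 2: 120 minutes
Ratio = 330:120
GCD = 30
Simplified = 11:4
As a decimal: 11/4 = 2.75


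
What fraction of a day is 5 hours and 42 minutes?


Total minutes: 5×60 + 42 = 342
Day = 24×60 = 1440 minutes
Fraction = 342/1440 = 0.2375
As a percentage: 342/1440 × 100 = 23.75%

0.2375 (23.75%)


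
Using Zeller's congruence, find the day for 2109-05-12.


Sunday

Zeller's congruence:
q=12, m=5, k=9, j=21
h = (12 + ⌊13×6/5⌋ + 9 + ⌊9/4⌋ + ⌊21/4⌋ - 2×21) mod 7
= (12 + 15 + 9 + 2 + 5 - 42) mod 7
= 1 mod 7 = 1
h=1 → Sunday


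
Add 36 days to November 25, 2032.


Start: November 25, 2032
Add 36 days
November 25 → December 1: 30 - 25 + 1 = 6 days (36 - 6 = 30 left)
December 1 + 30 = December 31, 2032

December 31, 2032


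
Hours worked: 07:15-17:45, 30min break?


10h 0m (600 minutes)

Total time = (17×60+45) - (7×60+15)
= 1065 - 435 = 630 min
Minus break: 630 - 30 = 600 min
= 10h 0m


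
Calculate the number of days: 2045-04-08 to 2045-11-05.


211 days

From April 8, 2045 to November 5, 2045
Rest of April 2045: 30 - 8 = 22
Full months: May 31, June 30, July 31, August 31, September 30, October 31
Days into November 2045: 5
Total = 22 + 31 + 30 + 31 + 31 + 30 + 31 + 5 = 211 days


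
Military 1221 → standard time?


12:21 PM

Hour: 12
12 → 12 PM (noon)


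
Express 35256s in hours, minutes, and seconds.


9h 47m 36s

Hours: 35256 ÷ 3600 = 9 remainder 2856
Minutes: 2856 ÷ 60 = 47 remainder 36
Seconds: 36


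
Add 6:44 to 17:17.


00:01 (next day)

Start: 1037 minutes from midnight
Add: 404 minutes
Total: 1441 minutes
Hours: 1441 ÷ 60 = 24 remainder 1
24 ≥ 24 → 24 - 24 = 0 (next day)


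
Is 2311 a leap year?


No

Rules: divisible by 4 AND (not by 100 OR by 400)
2311 ÷ 4 = 577 remainder 3 → not divisible by 4
Not divisible by 4 → not a leap year


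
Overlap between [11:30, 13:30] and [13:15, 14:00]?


Meeting A: 690-810 (in minutes from midnight)
Meeting B: 795-840
Overlap start = max(690, 795) = 795
Overlap end = min(810, 840) = 810
Overlap = max(0, 810 - 795) = 15 min

15 minutes


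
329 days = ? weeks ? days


47 weeks 0 days

Weeks: 329 ÷ 7 = 47 remainder 0


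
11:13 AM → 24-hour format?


11:13

Input: 11:13 AM
AM hour stays: 11


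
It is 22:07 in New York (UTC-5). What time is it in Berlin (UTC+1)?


04:07 (next day)

Time difference = UTC+1 - UTC-5 = +6 hours
New hour = (22 + 6) mod 24
= 28 mod 24 = 4
Minutes unchanged → 04:07; 28 ≥ 24 → next day


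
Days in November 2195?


Month: November (month 11)
November has 30 days

30 days


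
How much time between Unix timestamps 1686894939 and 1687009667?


114728 seconds (31.9 hours / 1.33 days)

Difference = 1687009667 - 1686894939 = 114728 seconds
In hours: 114728 / 3600 ≈ 31.9
In days: 114728 / 86400 ≈ 1.33


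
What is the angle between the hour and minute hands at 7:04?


Hour hand = 7×30 + 4×0.5 = 212.0°
Minute hand = 4×6 = 24°
Difference = |212.0 - 24| = 188.0°
Since > 180°: 360 - 188.0 = 172.0°

172.0°


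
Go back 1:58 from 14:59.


Start: 899 minutes from midnight
Subtract: 118 minutes
Remaining: 899 - 118 = 781
Hours: 13, Minutes: 1

13:01


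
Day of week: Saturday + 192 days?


Tuesday

Start: Saturday (index 5)
(5 + 192) mod 7
= 197 mod 7
= 1
Index 1 → Tuesday


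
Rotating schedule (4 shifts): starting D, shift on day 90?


Shift A

Shifts: A, B, C, D
Start: D (index 3)
Day 90: (3 + 90 - 1) mod 4
= 92 mod 4
= 0
Index 0 → shift A


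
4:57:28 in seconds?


Hours: 4 × 3600 = 14400
Minutes: 57 × 60 = 3420
Seconds: 28
Total = 14400 + 3420 + 28 = 17848

17848 seconds


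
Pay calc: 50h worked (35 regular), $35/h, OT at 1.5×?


$2012.50

Regular: 35h × $35 = $1225.00
Overtime: 50 - 35 = 15h
OT pay: 15h × $35 × 1.5 = $787.50
Total = $1225.00 + $787.50 = $2012.50


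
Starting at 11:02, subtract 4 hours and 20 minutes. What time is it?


Start: 662 minutes from midnight
Subtract: 260 minutes
Remaining: 662 - 260 = 402
Hours: 6, Minutes: 42

06:42


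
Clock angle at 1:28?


Hour hand = 1×30 + 28×0.5 = 44.0°
Minute hand = 28×6 = 168°
Difference = |44.0 - 168| = 124.0°

124.0°


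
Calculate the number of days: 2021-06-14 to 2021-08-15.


62 days

From June 14, 2021 to August 15, 2021
Rest of June 2021: 30 - 14 = 16
Full months: July 31
Days into August 2021: 15
Total = 16 + 31 + 15 = 62 days


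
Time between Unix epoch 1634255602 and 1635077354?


Difference = 1635077354 - 1634255602 = 821752 seconds
In hours: 821752 / 3600 ≈ 228.3
In days: 821752 / 86400 ≈ 9.51

821752 seconds (228.3 hours / 9.51 days)


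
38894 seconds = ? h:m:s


10h 48m 14s

Hours: 38894 ÷ 3600 = 10 remainder 2894
Minutes: 2894 ÷ 60 = 48 remainder 14
Seconds: 14


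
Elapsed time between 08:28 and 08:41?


0h 13m

End time in minutes: 8×60 + 41 = 521
Start time in minutes: 8×60 + 28 = 508
Difference = 521 - 508 = 13 minutes
= 0 hours 13 minutes


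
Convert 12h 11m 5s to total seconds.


43865 seconds

Hours: 12 × 3600 = 43200
Minutes: 11 × 60 = 660
Seconds: 5
Total = 43200 + 660 + 5 = 43865


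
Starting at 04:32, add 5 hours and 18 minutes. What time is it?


09:50

Start: 272 minutes from midnight
Add: 318 minutes
Total: 590 minutes
Hours: 590 ÷ 60 = 9 remainder 50


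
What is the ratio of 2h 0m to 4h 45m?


8:19 (0.42)

Duration 1: 120 minutes
Duration 2: 285 minutes
Ratio = 120:285
GCD = 15
Simplified = 8:19
As a decimal: 8/19 ≈ 0.42


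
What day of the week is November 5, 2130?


Sunday

Zeller's congruence:
q=5, m=11, k=30, j=21
h = (5 + ⌊13×12/5⌋ + 30 + ⌊30/4⌋ + ⌊21/4⌋ - 2×21) mod 7
= (5 + 31 + 30 + 7 + 5 - 42) mod 7
= 36 mod 7 = 1
h=1 → Sunday


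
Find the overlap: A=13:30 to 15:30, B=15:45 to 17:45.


0 minutes

Meeting A: 810-930 (in minutes from midnight)
Meeting B: 945-1065
Overlap start = max(810, 945) = 945
Overlap end = min(930, 1065) = 930
Overlap = max(0, 930 - 945) = 0 min


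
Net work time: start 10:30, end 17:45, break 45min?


6h 30m (390 minutes)

Total time = (17×60+45) - (10×60+30)
= 1065 - 630 = 435 min
Minus break: 435 - 45 = 390 min
= 6h 30m


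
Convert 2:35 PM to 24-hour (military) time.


Input: 2:35 PM
PM: 2 + 12 = 14

14:35


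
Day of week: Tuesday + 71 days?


Wednesday

Start: Tuesday (index 1)
(1 + 71) mod 7
= 72 mod 7
= 2
Index 2 → Wednesday


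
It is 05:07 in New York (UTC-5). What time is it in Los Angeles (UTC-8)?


Time difference = UTC-8 - UTC-5 = -3 hours
New hour = (5 -3) mod 24
= 2 mod 24 = 2
Minutes unchanged → 02:07

02:07


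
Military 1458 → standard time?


Hour: 14
14 - 12 = 2 → PM

2:58 PM


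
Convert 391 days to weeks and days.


Weeks: 391 ÷ 7 = 55 remainder 6

55 weeks 6 days


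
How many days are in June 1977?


30 days

Month: June (month 6)
June has 30 days


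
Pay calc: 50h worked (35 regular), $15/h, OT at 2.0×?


Regular: 35h × $15 = $525.00
Overtime: 50 - 35 = 15h
OT pay: 15h × $15 × 2.0 = $450.00
Total = $525.00 + $450.00 = $975.00

$975.00


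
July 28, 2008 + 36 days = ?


September 2, 2008

Start: July 28, 2008
Add 36 days
July 28 → August 1: 31 - 28 + 1 = 4 days (36 - 4 = 32 left)
August 1 → September 1: 31 - 1 + 1 = 31 days (32 - 31 = 1 left)
September 1 + 1 = September 2, 2008


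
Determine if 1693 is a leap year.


Rules: divisible by 4 AND (not by 100 OR by 400)
1693 ÷ 4 = 423 remainder 1 → not divisible by 4
Not divisible by 4 → not a leap year

No


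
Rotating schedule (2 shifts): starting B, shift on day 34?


Shifts: A, B
Start: B (index 1)
Day 34: (1 + 34 - 1) mod 2
= 34 mod 2
= 0
Index 0 → shift A

Shift A


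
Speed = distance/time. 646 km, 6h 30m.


Distance: 646 km
Time: 6h 30m = 390 min = 390/60 = 13/2 hours
Speed = 646 ÷ (13/2) = 646 × 2 / 13 = 1292/13 ≈ 99.4 km/h

99.4 km/h


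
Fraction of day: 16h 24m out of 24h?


Total minutes: 16×60 + 24 = 984
Day = 24×60 = 1440 minutes
Fraction = 984/1440 ≈ 0.6833
As a percentage: 984/1440 × 100 ≈ 68.33%

0.6833 (68.33%)


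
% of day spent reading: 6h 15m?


Time: 375 minutes
Day: 1440 minutes
Percentage = (375/1440) × 100 ≈ 26.0%

26.0%


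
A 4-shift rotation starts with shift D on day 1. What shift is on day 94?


Shift A

Shifts: A, B, C, D
Start: D (index 3)
Day 94: (3 + 94 - 1) mod 4
= 96 mod 4
= 0
Index 0 → shift A


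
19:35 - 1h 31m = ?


18:04

Start: 1175 minutes from midnight
Subtract: 91 minutes
Remaining: 1175 - 91 = 1084
Hours: 18, Minutes: 4


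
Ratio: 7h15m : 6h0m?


Duration 1: 435 minutes
Duration 2: 360 minutes
Ratio = 435:360
GCD = 15
Simplified = 29:24
As a decimal: 29/24 ≈ 1.21

29:24 (1.21)


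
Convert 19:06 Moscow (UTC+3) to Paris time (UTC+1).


17:06

Time difference = UTC+1 - UTC+3 = -2 hours
New hour = (19 -2) mod 24
= 17 mod 24 = 17
Minutes unchanged → 17:06


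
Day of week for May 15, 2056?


Zeller's congruence:
q=15, m=5, k=56, j=20
h = (15 + ⌊13×6/5⌋ + 56 + ⌊56/4⌋ + ⌊20/4⌋ - 2×20) mod 7
= (15 + 15 + 56 + 14 + 5 - 40) mod 7
= 65 mod 7 = 2
h=2 → Monday

Monday


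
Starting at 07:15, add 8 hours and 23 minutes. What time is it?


15:38

Start: 435 minutes from midnight
Add: 503 minutes
Total: 938 minutes
Hours: 938 ÷ 60 = 15 remainder 38


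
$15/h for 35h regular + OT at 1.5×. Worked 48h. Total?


Regular: 35h × $15 = $525.00
Overtime: 48 - 35 = 13h
OT pay: 13h × $15 × 1.5 = $292.50
Total = $525.00 + $292.50 = $817.50

$817.50


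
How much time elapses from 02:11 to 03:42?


1h 31m

End time in minutes: 3×60 + 42 = 222
Start time in minutes: 2×60 + 11 = 131
Difference = 222 - 131 = 91 minutes
= 1 hours 31 minutes


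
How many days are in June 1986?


30 days

Month: June (month 6)
June has 30 days


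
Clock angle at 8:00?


Hour hand = 8×30 + 0×0.5 = 240.0°
Minute hand = 0×6 = 0°
Difference = |240.0 - 0| = 240.0°
Since > 180°: 360 - 240.0 = 120.0°

120.0°


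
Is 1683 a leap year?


Rules: divisible by 4 AND (not by 100 OR by 400)
1683 ÷ 4 = 420 remainder 3 → not divisible by 4
Not divisible by 4 → not a leap year

No


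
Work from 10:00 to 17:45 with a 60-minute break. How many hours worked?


6h 45m (405 minutes)

Total time = (17×60+45) - (10×60+0)
= 1065 - 600 = 465 min
Minus break: 465 - 60 = 405 min
= 6h 45m


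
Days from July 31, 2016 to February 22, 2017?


206 days

From July 31, 2016 to February 22, 2017
Rest of July 2016: 31 - 31 = 0
Full months: August 31, September 30, October 31, November 30, December 31, January 31
Days into February 2017: 22
Total = 0 + 31 + 30 + 31 + 30 + 31 + 31 + 22 = 206 days


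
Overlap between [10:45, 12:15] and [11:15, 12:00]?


45 minutes

Meeting A: 645-735 (in minutes from midnight)
Meeting B: 675-720
Overlap start = max(645, 675) = 675
Overlap end = min(735, 720) = 720
Overlap = max(0, 720 - 675) = 45 min


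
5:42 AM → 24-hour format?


Input: 5:42 AM
AM hour stays: 5

05:42


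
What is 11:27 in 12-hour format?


Hour: 11
11 < 12 → AM

11:27 AM


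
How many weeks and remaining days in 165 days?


23 weeks 4 days

Weeks: 165 ÷ 7 = 23 remainder 4


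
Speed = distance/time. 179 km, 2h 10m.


Distance: 179 km
Time: 2h 10m = 130 min = 130/60 = 13/6 hours
Speed = 179 ÷ (13/6) = 179 × 6 / 13 = 1074/13 ≈ 82.6 km/h

82.6 km/h


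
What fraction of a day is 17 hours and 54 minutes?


Total minutes: 17×60 + 54 = 1074
Day = 24×60 = 1440 minutes
Fraction = 1074/1440 ≈ 0.7458
As a percentage: 1074/1440 × 100 ≈ 74.58%

0.7458 (74.58%)


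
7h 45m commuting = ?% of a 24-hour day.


Time: 465 minutes
Day: 1440 minutes
Percentage = (465/1440) × 100 ≈ 32.3%

32.3%


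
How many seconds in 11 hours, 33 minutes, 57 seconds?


Hours: 11 × 3600 = 39600
Minutes: 33 × 60 = 1980
Seconds: 57
Total = 39600 + 1980 + 57 = 41637

41637 seconds


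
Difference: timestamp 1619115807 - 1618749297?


366510 seconds (101.8 hours / 4.24 days)

Difference = 1619115807 - 1618749297 = 366510 seconds
In hours: 366510 / 3600 ≈ 101.8
In days: 366510 / 86400 ≈ 4.24


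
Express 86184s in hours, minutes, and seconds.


23h 56m 24s

Hours: 86184 ÷ 3600 = 23 remainder 3384
Minutes: 3384 ÷ 60 = 56 remainder 24
Seconds: 24


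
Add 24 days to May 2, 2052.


Start: May 2, 2052
Add 24 days
May 2 + 24 = May 26, 2052

May 26, 2052


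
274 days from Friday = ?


Start: Friday (index 4)
(4 + 274) mod 7
= 278 mod 7
= 5
Index 5 → Saturday

Saturday


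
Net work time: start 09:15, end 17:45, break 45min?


7h 45m (465 minutes)

Total time = (17×60+45) - (9×60+15)
= 1065 - 555 = 510 min
Minus break: 510 - 45 = 465 min
= 7h 45m


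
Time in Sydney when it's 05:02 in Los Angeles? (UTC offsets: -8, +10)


Time difference = UTC+10 - UTC-8 = +18 hours
New hour = (5 + 18) mod 24
= 23 mod 24 = 23
Minutes unchanged → 23:02

23:02


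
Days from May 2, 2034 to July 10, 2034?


69 days

From May 2, 2034 to July 10, 2034
Rest of May 2034: 31 - 2 = 29
Full months: June 30
Days into July 2034: 10
Total = 29 + 30 + 10 = 69 days


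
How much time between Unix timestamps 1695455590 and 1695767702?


312112 seconds (86.7 hours / 3.61 days)

Difference = 1695767702 - 1695455590 = 312112 seconds
In hours: 312112 / 3600 ≈ 86.7
In days: 312112 / 86400 ≈ 3.61


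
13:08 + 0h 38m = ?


Start: 788 minutes from midnight
Add: 38 minutes
Total: 826 minutes
Hours: 826 ÷ 60 = 13 remainder 46

13:46


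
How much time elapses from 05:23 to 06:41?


1h 18m

End time in minutes: 6×60 + 41 = 401
Start time in minutes: 5×60 + 23 = 323
Difference = 401 - 323 = 78 minutes
= 1 hours 18 minutes


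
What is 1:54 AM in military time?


01:54

Input: 1:54 AM
AM hour stays: 1


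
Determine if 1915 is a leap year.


Rules: divisible by 4 AND (not by 100 OR by 400)
1915 ÷ 4 = 478 remainder 3 → not divisible by 4
Not divisible by 4 → not a leap year

No


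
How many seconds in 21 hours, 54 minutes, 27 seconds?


Hours: 21 × 3600 = 75600
Minutes: 54 × 60 = 3240
Seconds: 27
Total = 75600 + 3240 + 27 = 78867

78867 seconds


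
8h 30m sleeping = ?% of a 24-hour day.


35.4%

Time: 510 minutes
Day: 1440 minutes
Percentage = (510/1440) × 100 ≈ 35.4%


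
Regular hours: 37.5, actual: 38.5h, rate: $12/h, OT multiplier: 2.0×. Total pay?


$474.00

Regular: 37.5h × $12 = $450.00
Overtime: 38.5 - 37.5 = 1.0h
OT pay: 1.0h × $12 × 2.0 = $24.00
Total = $450.00 + $24.00 = $474.00


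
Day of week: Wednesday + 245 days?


Start: Wednesday (index 2)
(2 + 245) mod 7
= 247 mod 7
= 2
Index 2 → Wednesday

Wednesday


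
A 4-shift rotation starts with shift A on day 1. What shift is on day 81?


Shift A

Shifts: A, B, C, D
Start: A (index 0)
Day 81: (0 + 81 - 1) mod 4
= 80 mod 4
= 0
Index 0 → shift A


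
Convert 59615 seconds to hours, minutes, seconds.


Hours: 59615 ÷ 3600 = 16 remainder 2015
Minutes: 2015 ÷ 60 = 33 remainder 35
Seconds: 35

16h 33m 35s


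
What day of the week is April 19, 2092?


Saturday

Zeller's congruence:
q=19, m=4, k=92, j=20
h = (19 + ⌊13×5/5⌋ + 92 + ⌊92/4⌋ + ⌊20/4⌋ - 2×20) mod 7
= (19 + 13 + 92 + 23 + 5 - 40) mod 7
= 112 mod 7 = 0
h=0 → Saturday


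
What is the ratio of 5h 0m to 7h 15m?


20:29 (0.69)

Duration 1: 300 minutes
Duration 2: 435 minutes
Ratio = 300:435
GCD = 15
Simplified = 20:29
As a decimal: 20/29 ≈ 0.69


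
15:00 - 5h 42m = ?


09:18

Start: 900 minutes from midnight
Subtract: 342 minutes
Remaining: 900 - 342 = 558
Hours: 9, Minutes: 18


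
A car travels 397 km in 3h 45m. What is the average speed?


105.9 km/h

Distance: 397 km
Time: 3h 45m = 225 min = 225/60 = 15/4 hours
Speed = 397 ÷ (15/4) = 397 × 4 / 15 = 1588/15 ≈ 105.9 km/h


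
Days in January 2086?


31 days

Month: January (month 1)
January has 31 days


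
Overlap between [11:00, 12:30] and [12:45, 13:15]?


0 minutes

Meeting A: 660-750 (in minutes from midnight)
Meeting B: 765-795
Overlap start = max(660, 765) = 765
Overlap end = min(750, 795) = 750
Overlap = max(0, 750 - 765) = 0 min


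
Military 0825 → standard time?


Hour: 8
8 < 12 → AM

8:25 AM


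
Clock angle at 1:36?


Hour hand = 1×30 + 36×0.5 = 48.0°
Minute hand = 36×6 = 216°
Difference = |48.0 - 216| = 168.0°

168.0°


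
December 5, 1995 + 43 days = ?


January 17, 1996

Start: December 5, 1995
Add 43 days
December 5 → January 1: 31 - 5 + 1 = 27 days (43 - 27 = 16 left)
January 1 + 16 = January 17, 1996


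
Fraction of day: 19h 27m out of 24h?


0.8104 (81.04%)

Total minutes: 19×60 + 27 = 1167
Day = 24×60 = 1440 minutes
Fraction = 1167/1440 ≈ 0.8104
As a percentage: 1167/1440 × 100 ≈ 81.04%


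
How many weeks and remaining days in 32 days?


4 weeks 4 days

Weeks: 32 ÷ 7 = 4 remainder 4


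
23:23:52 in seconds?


84232 seconds

Hours: 23 × 3600 = 82800
Minutes: 23 × 60 = 1380
Seconds: 52
Total = 82800 + 1380 + 52 = 84232


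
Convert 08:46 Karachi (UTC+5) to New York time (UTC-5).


Time difference = UTC-5 - UTC+5 = -10 hours
New hour = (8 -10) mod 24
= -2 mod 24 = 22
Minutes unchanged → 22:46; -2 < 0 → previous day

22:46 (previous day)


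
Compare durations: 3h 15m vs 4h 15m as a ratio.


Duration 1: 195 minutes
Duration 2: 255 minutes
Ratio = 195:255
GCD = 15
Simplified = 13:17
As a decimal: 13/17 ≈ 0.76

13:17 (0.76)


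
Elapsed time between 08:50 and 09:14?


End time in minutes: 9×60 + 14 = 554
Start time in minutes: 8×60 + 50 = 530
Difference = 554 - 530 = 24 minutes
= 0 hours 24 minutes

0h 24m


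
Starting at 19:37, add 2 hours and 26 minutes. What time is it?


22:03

Start: 1177 minutes from midnight
Add: 146 minutes
Total: 1323 minutes
Hours: 1323 ÷ 60 = 22 remainder 3


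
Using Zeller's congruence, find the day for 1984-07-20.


Zeller's congruence:
q=20, m=7, k=84, j=19
h = (20 + ⌊13×8/5⌋ + 84 + ⌊84/4⌋ + ⌊19/4⌋ - 2×19) mod 7
= (20 + 20 + 84 + 21 + 4 - 38) mod 7
= 111 mod 7 = 6
h=6 → Friday

Friday


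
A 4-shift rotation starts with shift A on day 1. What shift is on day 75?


Shifts: A, B, C, D
Start: A (index 0)
Day 75: (0 + 75 - 1) mod 4
= 74 mod 4
= 2
Index 2 → shift C

Shift C


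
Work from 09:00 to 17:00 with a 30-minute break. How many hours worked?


7h 30m (450 minutes)

Total time = (17×60+0) - (9×60+0)
= 1020 - 540 = 480 min
Minus break: 480 - 30 = 450 min
= 7h 30m


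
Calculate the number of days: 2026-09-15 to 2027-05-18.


245 days

From September 15, 2026 to May 18, 2027
Rest of September 2026: 30 - 15 = 15
Full months: October 31, November 30, December 31, January 31, February 2027 28, March 31, April 30
Days into May 2027: 18
Total = 15 + 31 + 30 + 31 + 31 + 28 + 31 + 30 + 18 = 245 days


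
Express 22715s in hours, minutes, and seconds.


6h 18m 35s

Hours: 22715 ÷ 3600 = 6 remainder 1115
Minutes: 1115 ÷ 60 = 18 remainder 35
Seconds: 35


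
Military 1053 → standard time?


10:53 AM

Hour: 10
10 < 12 → AM


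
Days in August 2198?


Month: August (month 8)
August has 31 days

31 days


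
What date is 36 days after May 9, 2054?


June 14, 2054

Start: May 9, 2054
Add 36 days
May 9 → June 1: 31 - 9 + 1 = 23 days (36 - 23 = 13 left)
June 1 + 13 = June 14, 2054


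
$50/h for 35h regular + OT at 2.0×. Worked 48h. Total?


Regular: 35h × $50 = $1750.00
Overtime: 48 - 35 = 13h
OT pay: 13h × $50 × 2.0 = $1300.00
Total = $1750.00 + $1300.00 = $3050.00

$3050.00


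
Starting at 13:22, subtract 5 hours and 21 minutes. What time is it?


08:01

Start: 802 minutes from midnight
Subtract: 321 minutes
Remaining: 802 - 321 = 481
Hours: 8, Minutes: 1


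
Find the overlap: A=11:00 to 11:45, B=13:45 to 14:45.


0 minutes

Meeting A: 660-705 (in minutes from midnight)
Meeting B: 825-885
Overlap start = max(660, 825) = 825
Overlap end = min(705, 885) = 705
Overlap = max(0, 705 - 825) = 0 min


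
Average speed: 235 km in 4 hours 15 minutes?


Distance: 235 km
Time: 4h 15m = 255 min = 255/60 = 17/4 hours
Speed = 235 ÷ (17/4) = 235 × 4 / 17 = 940/17 ≈ 55.3 km/h

55.3 km/h


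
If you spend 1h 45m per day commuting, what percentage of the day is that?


7.3%

Time: 105 minutes
Day: 1440 minutes
Percentage = (105/1440) × 100 ≈ 7.3%


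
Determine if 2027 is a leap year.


No

Rules: divisible by 4 AND (not by 100 OR by 400)
2027 ÷ 4 = 506 remainder 3 → not divisible by 4
Not divisible by 4 → not a leap year


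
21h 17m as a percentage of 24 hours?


0.8868 (88.68%)

Total minutes: 21×60 + 17 = 1277
Day = 24×60 = 1440 minutes
Fraction = 1277/1440 ≈ 0.8868
As a percentage: 1277/1440 × 100 ≈ 88.68%


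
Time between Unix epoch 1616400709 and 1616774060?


373351 seconds (103.7 hours / 4.32 days)

Difference = 1616774060 - 1616400709 = 373351 seconds
In hours: 373351 / 3600 ≈ 103.7
In days: 373351 / 86400 ≈ 4.32


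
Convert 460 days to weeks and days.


65 weeks 5 days

Weeks: 460 ÷ 7 = 65 remainder 5


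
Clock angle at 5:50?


125.0°

Hour hand = 5×30 + 50×0.5 = 175.0°
Minute hand = 50×6 = 300°
Difference = |175.0 - 300| = 125.0°


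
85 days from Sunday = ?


Start: Sunday (index 6)
(6 + 85) mod 7
= 91 mod 7
= 0
Index 0 → Monday

Monday


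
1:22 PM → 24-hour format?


Input: 1:22 PM
PM: 1 + 12 = 13

13:22


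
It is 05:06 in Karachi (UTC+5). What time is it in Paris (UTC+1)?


Time difference = UTC+1 - UTC+5 = -4 hours
New hour = (5 -4) mod 24
= 1 mod 24 = 1
Minutes unchanged → 01:06

01:06


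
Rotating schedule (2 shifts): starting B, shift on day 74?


Shift A

Shifts: A, B
Start: B (index 1)
Day 74: (1 + 74 - 1) mod 2
= 74 mod 2
= 0
Index 0 → shift A


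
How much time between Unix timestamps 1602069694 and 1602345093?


275399 seconds (76.5 hours / 3.19 days)

Difference = 1602345093 - 1602069694 = 275399 seconds
In hours: 275399 / 3600 ≈ 76.5
In days: 275399 / 86400 ≈ 3.19


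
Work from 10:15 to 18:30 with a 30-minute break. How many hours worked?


7h 45m (465 minutes)

Total time = (18×60+30) - (10×60+15)
= 1110 - 615 = 495 min
Minus break: 495 - 30 = 465 min
= 7h 45m


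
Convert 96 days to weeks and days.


Weeks: 96 ÷ 7 = 13 remainder 5

13 weeks 5 days


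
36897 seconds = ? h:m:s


Hours: 36897 ÷ 3600 = 10 remainder 897
Minutes: 897 ÷ 60 = 14 remainder 57
Seconds: 57

10h 14m 57s


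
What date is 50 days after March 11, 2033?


Start: March 11, 2033
Add 50 days
March 11 → April 1: 31 - 11 + 1 = 21 days (50 - 21 = 29 left)
April 1 + 29 = April 30, 2033

April 30, 2033


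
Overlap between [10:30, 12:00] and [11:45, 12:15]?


Meeting A: 630-720 (in minutes from midnight)
Meeting B: 705-735
Overlap start = max(630, 705) = 705
Overlap end = min(720, 735) = 720
Overlap = max(0, 720 - 705) = 15 min

15 minutes


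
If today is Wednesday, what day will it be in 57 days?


Thursday

Start: Wednesday (index 2)
(2 + 57) mod 7
= 59 mod 7
= 3
Index 3 → Thursday


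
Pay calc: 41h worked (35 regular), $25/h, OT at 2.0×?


$1175.00

Regular: 35h × $25 = $875.00
Overtime: 41 - 35 = 6h
OT pay: 6h × $25 × 2.0 = $300.00
Total = $875.00 + $300.00 = $1175.00


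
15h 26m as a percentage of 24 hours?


0.6431 (64.31%)

Total minutes: 15×60 + 26 = 926
Day = 24×60 = 1440 minutes
Fraction = 926/1440 ≈ 0.6431
As a percentage: 926/1440 × 100 ≈ 64.31%


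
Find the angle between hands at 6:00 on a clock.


Hour hand = 6×30 + 0×0.5 = 180.0°
Minute hand = 0×6 = 0°
Difference = |180.0 - 0| = 180.0°

180.0°


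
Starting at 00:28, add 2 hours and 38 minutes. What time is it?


Start: 28 minutes from midnight
Add: 158 minutes
Total: 186 minutes
Hours: 186 ÷ 60 = 3 remainder 6

03:06


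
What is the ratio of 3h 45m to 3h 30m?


Duration 1: 225 minutes
Duration 2: 210 minutes
Ratio = 225:210
GCD = 15
Simplified = 15:14
As a decimal: 15/14 ≈ 1.07

15:14 (1.07)


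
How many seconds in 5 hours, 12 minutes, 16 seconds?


18736 seconds

Hours: 5 × 3600 = 18000
Minutes: 12 × 60 = 720
Seconds: 16
Total = 18000 + 720 + 16 = 18736


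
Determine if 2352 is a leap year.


Rules: divisible by 4 AND (not by 100 OR by 400)
2352 ÷ 4 = 588 exactly → divisible by 4
2352 ÷ 100 = 23 remainder 52 → not divisible by 100
Divisible by 4 but not by 100 → leap year

Yes


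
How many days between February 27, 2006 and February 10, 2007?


348 days

From February 27, 2006 to February 10, 2007
Rest of February 2006: 28 - 27 = 1
Full months: March 31, April 30, May 31, June 30, July 31, August 31, September 30, October 31, November 30, December 31, January 31
Days into February 2007: 10
Total = 1 + 31 + 30 + 31 + 30 + 31 + 31 + 30 + 31 + 30 + 31 + 31 + 10 = 348 days
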